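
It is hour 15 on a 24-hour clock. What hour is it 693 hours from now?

12

Dividing 693 by 24 gives quotient 28 and remainder 21.
(15 + 21) mod 24 = 12.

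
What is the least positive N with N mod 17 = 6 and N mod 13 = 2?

x ≡ 2 (mod 13) gives x ∈ {2, 15, 28, 41, 54, 67, 80, 93, …}.
The first of these with x mod 17 = 6 is 210.

210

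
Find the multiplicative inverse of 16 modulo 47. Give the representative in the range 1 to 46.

3

47 = 2·16 + 15
16 = 1·15 + 1
15 = 15·1 + 0
Back-substituting gives 16·3 ≡ 1 (mod 47).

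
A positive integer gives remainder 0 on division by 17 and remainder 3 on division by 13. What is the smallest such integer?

x ≡ 3 (mod 13) gives x ∈ {3, 16, 29, 42, 55, 68}.
The first of these with x mod 17 = 0 is 68.

68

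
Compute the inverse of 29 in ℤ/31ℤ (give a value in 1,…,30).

29·15 = 435 = 14·31 + 1, so 29⁻¹ ≡ 15 (mod 31).

15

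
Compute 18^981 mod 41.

18

By repeated squaring mod 41: 18^1≡18, 18^2≡37, 18^4≡16, 18^8≡10, 18^16≡18, 18^32≡37, 18^64≡16, 18^128≡10, 18^256≡18, 18^512≡37.
Since 981 = 1 + 4 + 16 + 64 + 128 + 256 + 512 in binary, 18^981 ≡ 18·16·18·16·10·18·37 ≡ 18 (mod 41).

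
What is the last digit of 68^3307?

Last digits of 8^n: 8, 4, 2, 6 (period 4).
3307 mod 4 = 3, so the last digit matches 8^3 = 2.

2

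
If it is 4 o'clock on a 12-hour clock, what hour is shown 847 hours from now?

847 = 70·12 + 7, so 847 mod 12 = 7.
4 + 7 → 11 on a 12-hour dial.

11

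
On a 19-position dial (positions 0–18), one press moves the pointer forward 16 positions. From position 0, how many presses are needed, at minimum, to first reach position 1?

16·6 = 96 = 5·19 + 1, so 16⁻¹ ≡ 6 (mod 19).

6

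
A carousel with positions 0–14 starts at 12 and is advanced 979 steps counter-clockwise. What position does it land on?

Dividing 979 by 15 gives quotient 65 and remainder 4.
(12 − 4) mod 15 = 8.

8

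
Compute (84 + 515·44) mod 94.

90

515·44 = 22660.
Dividing 22660 by 94 gives quotient 241 and remainder 6.
(84 + 6) mod 94 = 90.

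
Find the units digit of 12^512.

6

The units digit of 12^n cycles with period 4: 2, 4, 8, 6, …
512 leaves remainder 0 on division by 4, so 12^512 ends in 6.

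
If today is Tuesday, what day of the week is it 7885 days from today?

Friday

7885 = 1126·7 + 3, so 7885 mod 7 = 3.
Tuesday + 3 days → Friday.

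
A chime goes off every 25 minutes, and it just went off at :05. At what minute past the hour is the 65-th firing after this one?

10

65·25 = 1625.
Dividing 1625 by 60 gives quotient 27 and remainder 5.
(5 + 5) mod 60 = 10.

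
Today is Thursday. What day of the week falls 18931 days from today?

Sunday

18931 − 2704·7 = 3, so 18931 ≡ 3 (mod 7).
Thursday + 3 days → Sunday.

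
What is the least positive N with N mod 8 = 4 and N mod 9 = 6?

60

x ≡ 4 (mod 8) gives x ∈ {4, 12, 20, 28, 36, 44, 52, 60}.
The first of these with x mod 9 = 6 is 60.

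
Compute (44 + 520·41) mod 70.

14

520·41 = 21320.
Dividing 21320 by 70 gives quotient 304 and remainder 40.
(44 + 40) mod 70 = 14.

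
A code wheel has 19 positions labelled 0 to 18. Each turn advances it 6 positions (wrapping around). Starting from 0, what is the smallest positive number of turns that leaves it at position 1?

19 = 3·6 + 1
6 = 6·1 + 0
Back-substituting gives 6·16 ≡ 1 (mod 19).

16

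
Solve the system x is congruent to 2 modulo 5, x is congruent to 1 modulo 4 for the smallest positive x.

Since 4·4 ≡ 1 (mod 5), take x = 1 + 4·((2−1)·4 mod 5) = 1 + 4·4 = 17.
Check: 17 mod 5 = 2, 17 mod 4 = 1.

17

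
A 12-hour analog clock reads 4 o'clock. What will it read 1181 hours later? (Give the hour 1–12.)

Dividing 1181 by 12 gives quotient 98 and remainder 5.
4 + 5 → 9 on a 12-hour dial.

9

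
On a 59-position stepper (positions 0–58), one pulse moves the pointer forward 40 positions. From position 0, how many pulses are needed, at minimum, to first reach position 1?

40·31 = 1240 = 21·59 + 1, so 40⁻¹ ≡ 31 (mod 59).

31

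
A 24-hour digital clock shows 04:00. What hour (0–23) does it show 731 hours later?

15

731 − 30·24 = 11, so 731 ≡ 11 (mod 24).
(4 + 11) mod 24 = 15.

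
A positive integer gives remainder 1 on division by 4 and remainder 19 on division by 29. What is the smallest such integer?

77

x ≡ 1 (mod 4) gives x ∈ {1, 5, 9, 13, 17, 21, 25, 29, …}.
The first of these with x mod 29 = 19 is 77.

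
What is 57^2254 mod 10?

9

The units digit of 57^n cycles with period 4: 7, 9, 3, 1, …
2254 mod 4 = 2, so the last digit matches 7^2 = 9.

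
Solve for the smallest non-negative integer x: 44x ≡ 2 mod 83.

44⁻¹ ≡ 17 (mod 83) because 44·17 = 748 = 9·83 + 1.
Multiplying both sides by 17: x ≡ 17·2 = 34 ≡ 34 (mod 83).

34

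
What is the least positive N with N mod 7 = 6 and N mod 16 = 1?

97

Since 16·4 ≡ 1 (mod 7), take x = 1 + 16·((6−1)·4 mod 7) = 1 + 16·6 = 97.
Check: 97 mod 7 = 6, 97 mod 16 = 1.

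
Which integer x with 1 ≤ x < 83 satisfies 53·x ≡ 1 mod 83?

47

53·47 = 2491 = 30·83 + 1, so 53⁻¹ ≡ 47 (mod 83).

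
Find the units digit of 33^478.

Powers of 3 mod 10 repeat with period 4: 3, 9, 7, 1.
478 leaves remainder 2 on division by 4, so 33^478 ends in 9.

9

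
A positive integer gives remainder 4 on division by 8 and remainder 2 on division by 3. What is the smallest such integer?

20

x ≡ 2 (mod 3) gives x ∈ {2, 5, 8, 11, 14, 17, 20}.
The first of these with x mod 8 = 4 is 20.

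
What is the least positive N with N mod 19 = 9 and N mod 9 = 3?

66

Since 9·17 ≡ 1 (mod 19), take x = 3 + 9·((9−3)·17 mod 19) = 3 + 9·7 = 66.
Check: 66 mod 19 = 9, 66 mod 9 = 3.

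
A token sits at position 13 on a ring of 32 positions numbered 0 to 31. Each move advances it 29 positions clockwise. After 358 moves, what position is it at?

358·29 = 10382.
10382 − 324·32 = 14, so 10382 ≡ 14 (mod 32).
(13 + 14) mod 32 = 27.

27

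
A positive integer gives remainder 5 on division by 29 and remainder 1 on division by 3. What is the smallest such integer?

x ≡ 1 (mod 3) gives x ∈ {1, 4, 7, 10, 13, 16, 19, 22, …}.
The first of these with x mod 29 = 5 is 34.

34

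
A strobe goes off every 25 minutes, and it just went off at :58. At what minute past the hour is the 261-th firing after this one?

43

261·25 = 6525.
Dividing 6525 by 60 gives quotient 108 and remainder 45.
(58 + 45) mod 60 = 43.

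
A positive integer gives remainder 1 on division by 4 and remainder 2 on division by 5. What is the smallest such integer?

17

x ≡ 1 (mod 4) gives x ∈ {1, 5, 9, 13, 17}.
The first of these with x mod 5 = 2 is 17.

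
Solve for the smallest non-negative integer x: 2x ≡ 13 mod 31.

22

2⁻¹ ≡ 16 (mod 31) because 2·16 = 32 = 1·31 + 1.
Multiplying both sides by 16: x ≡ 16·13 = 208 ≡ 22 (mod 31).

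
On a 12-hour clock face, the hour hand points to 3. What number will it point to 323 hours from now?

323 − 26·12 = 11, so 323 ≡ 11 (mod 12).
3 + 11 → 2 on a 12-hour dial.

2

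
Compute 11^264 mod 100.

Successive squares of 11 mod 100: 11^1≡11, 11^2≡21, 11^4≡41, 11^8≡81, 11^16≡61, 11^32≡21, 11^64≡41, 11^128≡81, 11^256≡61.
Since 264 = 8 + 256 in binary, 11^264 ≡ 81·61 ≡ 41 (mod 100).

41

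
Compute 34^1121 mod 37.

16

Square-and-reduce mod 37: 34^1≡34, 34^2≡9, 34^4≡7, 34^8≡12, 34^16≡33, 34^32≡16, 34^64≡34, 34^128≡9, 34^256≡7, 34^512≡12, 34^1024≡33.
Since 1121 = 1 + 32 + 64 + 1024 in binary, 34^1121 ≡ 34·16·34·33 ≡ 16 (mod 37).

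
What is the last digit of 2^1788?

6

The units digit of 2^n cycles with period 4: 2, 4, 8, 6, …
1788 mod 4 = 0, so the last digit matches 2^4 = 6.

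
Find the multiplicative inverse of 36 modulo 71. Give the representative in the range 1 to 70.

36·2 = 72 = 1·71 + 1, so 36⁻¹ ≡ 2 (mod 71).

2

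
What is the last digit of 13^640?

1

Last digits of 3^n: 3, 9, 7, 1 (period 4).
640 mod 4 = 0, so the last digit matches 3^4 = 1.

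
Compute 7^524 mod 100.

1

Successive squares of 7 mod 100: 7^1≡7, 7^2≡49, 7^4≡1, 7^8≡1, 7^16≡1, 7^32≡1, 7^64≡1, 7^128≡1, 7^256≡1, 7^512≡1.
524 = 4 + 8 + 512, so 7^524 ≡ 1·1·1 ≡ 1 (mod 100).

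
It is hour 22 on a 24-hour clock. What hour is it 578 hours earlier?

578 mod 24 = 2 (since 24·24 = 576).
(22 − 2) mod 24 = 20.

20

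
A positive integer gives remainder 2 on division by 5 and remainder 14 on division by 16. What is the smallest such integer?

x ≡ 2 (mod 5) gives x ∈ {2, 7, 12, 17, 22, 27, 32, 37, …}.
The first of these with x mod 16 = 14 is 62.

62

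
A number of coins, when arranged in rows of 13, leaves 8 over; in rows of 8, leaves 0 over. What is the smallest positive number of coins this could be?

Since 8·5 ≡ 1 (mod 13), take x = 0 + 8·((8−0)·5 mod 13) = 0 + 8·1 = 8.
Check: 8 mod 13 = 8, 8 mod 8 = 0.

8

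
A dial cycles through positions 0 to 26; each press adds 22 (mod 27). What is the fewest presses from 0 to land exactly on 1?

27 = 1·22 + 5
22 = 4·5 + 2
5 = 2·2 + 1
2 = 2·1 + 0
Back-substituting gives 22·16 ≡ 1 (mod 27).

16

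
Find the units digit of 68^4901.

8

Last digits of 8^n: 8, 4, 2, 6 (period 4).
4901 leaves remainder 1 on division by 4, so 68^4901 ends in 8.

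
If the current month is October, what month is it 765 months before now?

Dividing 765 by 12 gives quotient 63 and remainder 9.
October − 9 months → January.

January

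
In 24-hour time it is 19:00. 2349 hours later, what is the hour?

16

Dividing 2349 by 24 gives quotient 97 and remainder 21.
(19 + 21) mod 24 = 16.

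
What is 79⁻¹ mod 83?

62

79·62 = 4898 = 59·83 + 1, so 79⁻¹ ≡ 62 (mod 83).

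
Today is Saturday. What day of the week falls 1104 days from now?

1104 − 157·7 = 5, so 1104 ≡ 5 (mod 7).
Saturday + 5 days → Thursday.

Thursday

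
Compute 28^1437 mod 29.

28

Successive squares of 28 mod 29: 28^1≡28, 28^2≡1, 28^4≡1, 28^8≡1, 28^16≡1, 28^32≡1, 28^64≡1, 28^128≡1, 28^256≡1, 28^512≡1, 28^1024≡1.
Since 1437 = 1 + 4 + 8 + 16 + 128 + 256 + 1024 in binary, 28^1437 ≡ 28·1·1·1·1·1·1 ≡ 28 (mod 29).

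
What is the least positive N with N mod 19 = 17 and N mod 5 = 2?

x ≡ 2 (mod 5) gives x ∈ {2, 7, 12, 17}.
The first of these with x mod 19 = 17 is 17.

17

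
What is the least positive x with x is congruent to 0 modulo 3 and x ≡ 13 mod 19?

x ≡ 0 (mod 3) gives x ∈ {0, 3, 6, 9, 12, 15, 18, 21, …}.
The first of these with x mod 19 = 13 is 51.

51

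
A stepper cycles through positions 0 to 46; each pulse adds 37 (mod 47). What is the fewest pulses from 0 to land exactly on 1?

37·14 = 518 = 11·47 + 1, so 37⁻¹ ≡ 14 (mod 47).

14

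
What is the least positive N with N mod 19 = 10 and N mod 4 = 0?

x ≡ 0 (mod 4) gives x ∈ {0, 4, 8, 12, 16, 20, 24, 28, …}.
The first of these with x mod 19 = 10 is 48.

48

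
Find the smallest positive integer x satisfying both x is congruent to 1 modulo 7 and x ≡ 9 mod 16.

x ≡ 1 (mod 7) gives x ∈ {1, 8, 15, 22, 29, 36, 43, 50, …}.
The first of these with x mod 16 = 9 is 57.

57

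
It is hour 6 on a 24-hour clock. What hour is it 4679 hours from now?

5

4679 = 194·24 + 23, so 4679 mod 24 = 23.
(6 + 23) mod 24 = 5.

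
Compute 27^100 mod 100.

1

By repeated squaring mod 100: 27^1≡27, 27^2≡29, 27^4≡41, 27^8≡81, 27^16≡61, 27^32≡21, 27^64≡41.
100 = 4 + 32 + 64, so 27^100 ≡ 41·21·41 ≡ 1 (mod 100).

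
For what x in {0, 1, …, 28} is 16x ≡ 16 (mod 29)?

1

The inverse of 16 mod 29 is 20 (since 16·20 = 320 ≡ 1).
Multiplying both sides by 20: x ≡ 20·16 = 320 ≡ 1 (mod 29).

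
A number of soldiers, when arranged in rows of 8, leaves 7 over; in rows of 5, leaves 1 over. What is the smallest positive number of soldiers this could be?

x ≡ 1 (mod 5) gives x ∈ {1, 6, 11, 16, 21, 26, 31}.
The first of these with x mod 8 = 7 is 31.

31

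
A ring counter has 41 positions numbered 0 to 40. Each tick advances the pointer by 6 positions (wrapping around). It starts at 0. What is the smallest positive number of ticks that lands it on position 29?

39

6⁻¹ ≡ 7 (mod 41) because 6·7 = 42 = 1·41 + 1.
So x ≡ 7·29 = 203 ≡ 39 (mod 41).
Check: 6·39 = 234 = 5·41 + 29.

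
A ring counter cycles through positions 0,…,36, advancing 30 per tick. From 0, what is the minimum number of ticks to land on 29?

The inverse of 30 mod 37 is 21 (since 30·21 = 630 ≡ 1).
So x ≡ 21·29 = 609 ≡ 17 (mod 37).

17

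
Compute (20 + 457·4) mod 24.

457·4 = 1828.
1828 − 76·24 = 4, so 1828 ≡ 4 (mod 24).
(20 + 4) mod 24 = 0.

0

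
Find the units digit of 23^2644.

1

The units digit of 23^n cycles with period 4: 3, 9, 7, 1, …
2644 leaves remainder 0 on division by 4, so 23^2644 ends in 1.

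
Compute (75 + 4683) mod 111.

4683 − 42·111 = 21, so 4683 ≡ 21 (mod 111).
(75 + 21) mod 111 = 96.

96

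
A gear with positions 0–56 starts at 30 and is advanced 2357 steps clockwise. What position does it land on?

50

2357 = 41·57 + 20, so 2357 mod 57 = 20.
(30 + 20) mod 57 = 50.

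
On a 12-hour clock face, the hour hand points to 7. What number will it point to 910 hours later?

5

910 mod 12 = 10 (since 75·12 = 900).
7 + 10 → 5 on a 12-hour dial.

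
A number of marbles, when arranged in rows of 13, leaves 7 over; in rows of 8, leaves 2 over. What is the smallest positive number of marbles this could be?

98

x ≡ 2 (mod 8) gives x ∈ {2, 10, 18, 26, 34, 42, 50, 58, …}.
The first of these with x mod 13 = 7 is 98.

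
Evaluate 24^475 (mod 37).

By repeated squaring mod 37: 24^1≡24, 24^2≡21, 24^4≡34, 24^8≡9, 24^16≡7, 24^32≡12, 24^64≡33, 24^128≡16, 24^256≡34.
475 = 1 + 2 + 8 + 16 + 64 + 128 + 256, so 24^475 ≡ 24·21·9·7·33·16·34 ≡ 5 (mod 37).

5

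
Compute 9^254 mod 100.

61

Square-and-reduce mod 100: 9^1≡9, 9^2≡81, 9^4≡61, 9^8≡21, 9^16≡41, 9^32≡81, 9^64≡61, 9^128≡21.
Since 254 = 2 + 4 + 8 + 16 + 32 + 64 + 128 in binary, 9^254 ≡ 81·61·21·41·81·61·21 ≡ 61 (mod 100).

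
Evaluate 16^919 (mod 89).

Square-and-reduce mod 89: 16^1≡16, 16^2≡78, 16^4≡32, 16^8≡45, 16^16≡67, 16^32≡39, 16^64≡8, 16^128≡64, 16^256≡2, 16^512≡4.
Since 919 = 1 + 2 + 4 + 16 + 128 + 256 + 512 in binary, 16^919 ≡ 16·78·32·67·64·2·4 ≡ 4 (mod 89).

4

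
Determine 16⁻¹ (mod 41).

18

16·18 = 288 = 7·41 + 1, so 16⁻¹ ≡ 18 (mod 41).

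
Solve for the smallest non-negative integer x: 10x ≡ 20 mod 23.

2

The inverse of 10 mod 23 is 7 (since 10·7 = 70 ≡ 1).
Multiplying both sides by 7: x ≡ 7·20 = 140 ≡ 2 (mod 23).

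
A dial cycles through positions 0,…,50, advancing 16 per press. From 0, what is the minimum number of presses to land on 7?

10

16⁻¹ ≡ 16 (mod 51) because 16·16 = 256 = 5·51 + 1.
So x ≡ 16·7 = 112 ≡ 10 (mod 51).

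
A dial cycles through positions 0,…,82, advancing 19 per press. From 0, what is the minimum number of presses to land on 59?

19⁻¹ ≡ 35 (mod 83) because 19·35 = 665 = 8·83 + 1.
So x ≡ 35·59 = 2065 ≡ 73 (mod 83).

73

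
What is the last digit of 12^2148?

Last digits of 2^n: 2, 4, 8, 6 (period 4).
2148 mod 4 = 0, so the last digit matches 2^4 = 6.

6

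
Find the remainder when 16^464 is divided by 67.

Successive squares of 16 mod 67: 16^1≡16, 16^2≡55, 16^4≡10, 16^8≡33, 16^16≡17, 16^32≡21, 16^64≡39, 16^128≡47, 16^256≡65.
464 = 16 + 64 + 128 + 256, so 16^464 ≡ 17·39·47·65 ≡ 55 (mod 67).

55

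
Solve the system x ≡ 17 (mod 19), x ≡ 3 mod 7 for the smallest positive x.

Since 7·11 ≡ 1 (mod 19), take x = 3 + 7·((17−3)·11 mod 19) = 3 + 7·2 = 17.
Check: 17 mod 19 = 17, 17 mod 7 = 3.

17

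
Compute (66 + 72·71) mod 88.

74

72·71 = 5112.
5112 − 58·88 = 8, so 5112 ≡ 8 (mod 88).
(66 + 8) mod 88 = 74.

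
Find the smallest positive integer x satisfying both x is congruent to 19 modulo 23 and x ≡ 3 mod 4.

Since 4·6 ≡ 1 (mod 23), take x = 3 + 4·((19−3)·6 mod 23) = 3 + 4·4 = 19.
Check: 19 mod 23 = 19, 19 mod 4 = 3.

19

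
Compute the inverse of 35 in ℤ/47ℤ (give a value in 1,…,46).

43

47 = 1·35 + 12
35 = 2·12 + 11
12 = 1·11 + 1
11 = 11·1 + 0
Back-substituting gives 35·43 ≡ 1 (mod 47).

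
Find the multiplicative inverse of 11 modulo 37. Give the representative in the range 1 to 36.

27

37 = 3·11 + 4
11 = 2·4 + 3
4 = 1·3 + 1
3 = 3·1 + 0
Back-substituting gives 11·27 ≡ 1 (mod 37).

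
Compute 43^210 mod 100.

49

Successive squares of 43 mod 100: 43^1≡43, 43^2≡49, 43^4≡1, 43^8≡1, 43^16≡1, 43^32≡1, 43^64≡1, 43^128≡1.
Since 210 = 2 + 16 + 64 + 128 in binary, 43^210 ≡ 49·1·1·1 ≡ 49 (mod 100).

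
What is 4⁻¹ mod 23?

4·6 = 24 = 1·23 + 1, so 4⁻¹ ≡ 6 (mod 23).

6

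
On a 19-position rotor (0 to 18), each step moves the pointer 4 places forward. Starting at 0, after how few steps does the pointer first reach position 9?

The inverse of 4 mod 19 is 5 (since 4·5 = 20 ≡ 1).
Multiplying both sides by 5: x ≡ 5·9 = 45 ≡ 7 (mod 19).

7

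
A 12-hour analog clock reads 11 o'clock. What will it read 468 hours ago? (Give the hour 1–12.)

11

468 mod 12 = 0 (since 39·12 = 468).
11 − 0 → 11 on a 12-hour dial.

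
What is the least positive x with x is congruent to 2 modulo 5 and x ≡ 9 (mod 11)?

x ≡ 2 (mod 5) gives x ∈ {2, 7, 12, 17, 22, 27, 32, 37, …}.
The first of these with x mod 11 = 9 is 42.

42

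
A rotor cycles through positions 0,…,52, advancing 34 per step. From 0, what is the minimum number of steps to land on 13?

30

34⁻¹ ≡ 39 (mod 53) because 34·39 = 1326 = 25·53 + 1.
Multiplying both sides by 39: x ≡ 39·13 = 507 ≡ 30 (mod 53).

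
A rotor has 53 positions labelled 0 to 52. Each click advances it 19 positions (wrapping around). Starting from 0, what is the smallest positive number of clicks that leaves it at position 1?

14

19·14 = 266 = 5·53 + 1, so 19⁻¹ ≡ 14 (mod 53).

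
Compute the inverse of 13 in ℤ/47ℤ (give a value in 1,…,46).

47 = 3·13 + 8
13 = 1·8 + 5
8 = 1·5 + 3
5 = 1·3 + 2
3 = 1·2 + 1
2 = 2·1 + 0
Back-substituting gives 13·29 ≡ 1 (mod 47).

29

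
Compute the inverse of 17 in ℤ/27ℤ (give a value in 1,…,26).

27 = 1·17 + 10
17 = 1·10 + 7
10 = 1·7 + 3
7 = 2·3 + 1
3 = 3·1 + 0
Back-substituting gives 17·8 ≡ 1 (mod 27).

8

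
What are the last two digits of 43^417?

43

Successive squares of 43 mod 100: 43^1≡43, 43^2≡49, 43^4≡1, 43^8≡1, 43^16≡1, 43^32≡1, 43^64≡1, 43^128≡1, 43^256≡1.
417 = 1 + 32 + 128 + 256, so 43^417 ≡ 43·1·1·1 ≡ 43 (mod 100).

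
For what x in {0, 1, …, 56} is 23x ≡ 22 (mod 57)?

53

23⁻¹ ≡ 5 (mod 57) because 23·5 = 115 = 2·57 + 1.
So x ≡ 5·22 = 110 ≡ 53 (mod 57).
Check: 23·53 = 1219 = 21·57 + 22.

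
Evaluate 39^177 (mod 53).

Successive squares of 39 mod 53: 39^1≡39, 39^2≡37, 39^4≡44, 39^8≡28, 39^16≡42, 39^32≡15, 39^64≡13, 39^128≡10.
177 = 1 + 16 + 32 + 128, so 39^177 ≡ 39·42·15·10 ≡ 45 (mod 53).

45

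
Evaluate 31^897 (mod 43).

Successive squares of 31 mod 43: 31^1≡31, 31^2≡15, 31^4≡10, 31^8≡14, 31^16≡24, 31^32≡17, 31^64≡31, 31^128≡15, 31^256≡10, 31^512≡14.
Since 897 = 1 + 128 + 256 + 512 in binary, 31^897 ≡ 31·15·10·14 ≡ 41 (mod 43).

41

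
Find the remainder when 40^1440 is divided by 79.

8

By repeated squaring mod 79: 40^1≡40, 40^2≡20, 40^4≡5, 40^8≡25, 40^16≡72, 40^32≡49, 40^64≡31, 40^128≡13, 40^256≡11, 40^512≡42, 40^1024≡26.
Since 1440 = 32 + 128 + 256 + 1024 in binary, 40^1440 ≡ 49·13·11·26 ≡ 8 (mod 79).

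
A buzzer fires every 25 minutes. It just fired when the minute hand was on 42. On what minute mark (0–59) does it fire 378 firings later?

12

378·25 = 9450.
9450 mod 60 = 30 (since 157·60 = 9420).
(42 + 30) mod 60 = 12.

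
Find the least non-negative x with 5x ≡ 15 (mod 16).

5⁻¹ ≡ 13 (mod 16) because 5·13 = 65 = 4·16 + 1.
Multiplying both sides by 13: x ≡ 13·15 = 195 ≡ 3 (mod 16).

3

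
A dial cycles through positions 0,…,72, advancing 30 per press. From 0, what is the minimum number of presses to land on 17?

3

30⁻¹ ≡ 56 (mod 73) because 30·56 = 1680 = 23·73 + 1.
Multiplying both sides by 56: x ≡ 56·17 = 952 ≡ 3 (mod 73).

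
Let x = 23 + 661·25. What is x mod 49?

661·25 = 16525.
16525 − 337·49 = 12, so 16525 ≡ 12 (mod 49).
(23 + 12) mod 49 = 35.

35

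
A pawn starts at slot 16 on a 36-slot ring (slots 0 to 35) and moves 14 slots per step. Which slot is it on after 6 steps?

6·14 = 84.
Dividing 84 by 36 gives quotient 2 and remainder 12.
(16 + 12) mod 36 = 28.

28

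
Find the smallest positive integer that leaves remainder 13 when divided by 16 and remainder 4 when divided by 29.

381

Since 29·5 ≡ 1 (mod 16), take x = 4 + 29·((13−4)·5 mod 16) = 4 + 29·13 = 381.
Check: 381 mod 16 = 13, 381 mod 29 = 4.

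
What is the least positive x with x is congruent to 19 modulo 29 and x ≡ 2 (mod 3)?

77

Since 3·10 ≡ 1 (mod 29), take x = 2 + 3·((19−2)·10 mod 29) = 2 + 3·25 = 77.
Check: 77 mod 29 = 19, 77 mod 3 = 2.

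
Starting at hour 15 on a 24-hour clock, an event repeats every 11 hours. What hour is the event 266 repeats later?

266·11 = 2926.
Dividing 2926 by 24 gives quotient 121 and remainder 22.
(15 + 22) mod 24 = 13.

13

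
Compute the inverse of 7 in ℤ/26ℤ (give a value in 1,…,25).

7·15 = 105 = 4·26 + 1, so 7⁻¹ ≡ 15 (mod 26).

15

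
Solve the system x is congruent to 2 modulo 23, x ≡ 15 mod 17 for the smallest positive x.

x ≡ 15 (mod 17) gives x ∈ {15, 32, 49, 66, 83, 100, 117}.
The first of these with x mod 23 = 2 is 117.

117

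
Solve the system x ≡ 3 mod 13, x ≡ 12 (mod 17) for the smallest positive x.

x ≡ 3 (mod 13) gives x ∈ {3, 16, 29}.
The first of these with x mod 17 = 12 is 29.

29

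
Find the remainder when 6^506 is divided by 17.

Successive squares of 6 mod 17: 6^1≡6, 6^2≡2, 6^4≡4, 6^8≡16, 6^16≡1, 6^32≡1, 6^64≡1, 6^128≡1, 6^256≡1.
Since 506 = 2 + 8 + 16 + 32 + 64 + 128 + 256 in binary, 6^506 ≡ 2·16·1·1·1·1·1 ≡ 15 (mod 17).

15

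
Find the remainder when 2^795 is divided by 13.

Square-and-reduce mod 13: 2^1≡2, 2^2≡4, 2^4≡3, 2^8≡9, 2^16≡3, 2^32≡9, 2^64≡3, 2^128≡9, 2^256≡3, 2^512≡9.
795 = 1 + 2 + 8 + 16 + 256 + 512, so 2^795 ≡ 2·4·9·3·3·9 ≡ 8 (mod 13).

8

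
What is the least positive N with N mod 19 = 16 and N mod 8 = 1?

x ≡ 1 (mod 8) gives x ∈ {1, 9, 17, 25, 33, 41, 49, 57, …}.
The first of these with x mod 19 = 16 is 73.

73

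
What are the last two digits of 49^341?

49

Successive squares of 49 mod 100: 49^1≡49, 49^2≡1, 49^4≡1, 49^8≡1, 49^16≡1, 49^32≡1, 49^64≡1, 49^128≡1, 49^256≡1.
341 = 1 + 4 + 16 + 64 + 256, so 49^341 ≡ 49·1·1·1·1 ≡ 49 (mod 100).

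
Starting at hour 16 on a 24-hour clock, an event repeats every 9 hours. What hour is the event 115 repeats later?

19

115·9 = 1035.
1035 − 43·24 = 3, so 1035 ≡ 3 (mod 24).
(16 + 3) mod 24 = 19.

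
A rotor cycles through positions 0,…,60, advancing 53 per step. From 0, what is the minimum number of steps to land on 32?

The inverse of 53 mod 61 is 38 (since 53·38 = 2014 ≡ 1).
So x ≡ 38·32 = 1216 ≡ 57 (mod 61).

57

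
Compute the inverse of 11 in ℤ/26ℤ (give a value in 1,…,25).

19

26 = 2·11 + 4
11 = 2·4 + 3
4 = 1·3 + 1
3 = 3·1 + 0
Back-substituting gives 11·19 ≡ 1 (mod 26).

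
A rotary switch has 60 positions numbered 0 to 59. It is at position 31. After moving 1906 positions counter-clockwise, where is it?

1906 = 31·60 + 46, so 1906 mod 60 = 46.
(31 − 46) mod 60 = 45.

45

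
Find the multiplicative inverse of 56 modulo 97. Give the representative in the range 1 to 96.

97 = 1·56 + 41
56 = 1·41 + 15
41 = 2·15 + 11
15 = 1·11 + 4
11 = 2·4 + 3
4 = 1·3 + 1
3 = 3·1 + 0
Back-substituting gives 56·26 ≡ 1 (mod 97).

26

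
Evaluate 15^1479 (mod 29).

3

Successive squares of 15 mod 29: 15^1≡15, 15^2≡22, 15^4≡20, 15^8≡23, 15^16≡7, 15^32≡20, 15^64≡23, 15^128≡7, 15^256≡20, 15^512≡23, 15^1024≡7.
1479 = 1 + 2 + 4 + 64 + 128 + 256 + 1024, so 15^1479 ≡ 15·22·20·23·7·20·7 ≡ 3 (mod 29).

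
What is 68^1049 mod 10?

8

Powers of 8 mod 10 repeat with period 4: 8, 4, 2, 6.
1049 leaves remainder 1 on division by 4, so 68^1049 ends in 8.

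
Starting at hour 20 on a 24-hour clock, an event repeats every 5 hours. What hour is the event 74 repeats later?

6

74·5 = 370.
370 = 15·24 + 10, so 370 mod 24 = 10.
(20 + 10) mod 24 = 6.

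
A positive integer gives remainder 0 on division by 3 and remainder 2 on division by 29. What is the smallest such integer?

60

x ≡ 0 (mod 3) gives x ∈ {0, 3, 6, 9, 12, 15, 18, 21, …}.
The first of these with x mod 29 = 2 is 60.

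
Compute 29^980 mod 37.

10

By repeated squaring mod 37: 29^1≡29, 29^2≡27, 29^4≡26, 29^8≡10, 29^16≡26, 29^32≡10, 29^64≡26, 29^128≡10, 29^256≡26, 29^512≡10.
Since 980 = 4 + 16 + 64 + 128 + 256 + 512 in binary, 29^980 ≡ 26·26·26·10·26·10 ≡ 10 (mod 37).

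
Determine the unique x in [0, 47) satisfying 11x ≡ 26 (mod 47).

28

11⁻¹ ≡ 30 (mod 47) because 11·30 = 330 = 7·47 + 1.
Multiplying both sides by 30: x ≡ 30·26 = 780 ≡ 28 (mod 47).
Check: 11·28 = 308 = 6·47 + 26.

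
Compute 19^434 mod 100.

21

Square-and-reduce mod 100: 19^1≡19, 19^2≡61, 19^4≡21, 19^8≡41, 19^16≡81, 19^32≡61, 19^64≡21, 19^128≡41, 19^256≡81.
434 = 2 + 16 + 32 + 128 + 256, so 19^434 ≡ 61·81·61·41·81 ≡ 21 (mod 100).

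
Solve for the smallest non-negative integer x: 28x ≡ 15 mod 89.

28⁻¹ ≡ 35 (mod 89) because 28·35 = 980 = 11·89 + 1.
So x ≡ 35·15 = 525 ≡ 80 (mod 89).
Check: 28·80 = 2240 = 25·89 + 15.

80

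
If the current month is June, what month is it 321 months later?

March

Dividing 321 by 12 gives quotient 26 and remainder 9.
June + 9 months → March.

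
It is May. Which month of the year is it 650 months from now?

July

650 = 54·12 + 2, so 650 mod 12 = 2.
May + 2 months → July.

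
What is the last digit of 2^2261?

2

Powers of 2 mod 10 repeat with period 4: 2, 4, 8, 6.
2261 mod 4 = 1, so the last digit matches 2^1 = 2.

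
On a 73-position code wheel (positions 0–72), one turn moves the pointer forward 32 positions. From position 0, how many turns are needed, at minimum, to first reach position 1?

16

32·16 = 512 = 7·73 + 1, so 32⁻¹ ≡ 16 (mod 73).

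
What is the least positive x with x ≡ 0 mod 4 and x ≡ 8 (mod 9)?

8

x ≡ 0 (mod 4) gives x ∈ {0, 4, 8}.
The first of these with x mod 9 = 8 is 8.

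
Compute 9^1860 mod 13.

By repeated squaring mod 13: 9^1≡9, 9^2≡3, 9^4≡9, 9^8≡3, 9^16≡9, 9^32≡3, 9^64≡9, 9^128≡3, 9^256≡9, 9^512≡3, 9^1024≡9.
Since 1860 = 4 + 64 + 256 + 512 + 1024 in binary, 9^1860 ≡ 9·9·9·3·9 ≡ 1 (mod 13).

1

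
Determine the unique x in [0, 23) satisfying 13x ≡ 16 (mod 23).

13⁻¹ ≡ 16 (mod 23) because 13·16 = 208 = 9·23 + 1.
So x ≡ 16·16 = 256 ≡ 3 (mod 23).

3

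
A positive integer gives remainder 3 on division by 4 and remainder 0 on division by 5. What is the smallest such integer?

x ≡ 3 (mod 4) gives x ∈ {3, 7, 11, 15}.
The first of these with x mod 5 = 0 is 15.

15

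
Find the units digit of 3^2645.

3

Powers of 3 mod 10 repeat with period 4: 3, 9, 7, 1.
2645 mod 4 = 1, so the last digit matches 3^1 = 3.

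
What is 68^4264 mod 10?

Powers of 8 mod 10 repeat with period 4: 8, 4, 2, 6.
4264 mod 4 = 0, so the last digit matches 8^4 = 6.

6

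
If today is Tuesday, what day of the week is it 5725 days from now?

5725 = 817·7 + 6, so 5725 mod 7 = 6.
Tuesday + 6 days → Monday.

Monday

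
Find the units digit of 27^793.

7

Last digits of 7^n: 7, 9, 3, 1 (period 4).
793 mod 4 = 1, so the last digit matches 7^1 = 7.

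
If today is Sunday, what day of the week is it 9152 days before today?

9152 mod 7 = 3 (since 1307·7 = 9149).
Sunday − 3 days → Thursday.

Thursday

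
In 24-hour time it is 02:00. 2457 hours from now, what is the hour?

2457 mod 24 = 9 (since 102·24 = 2448).
(2 + 9) mod 24 = 11.

11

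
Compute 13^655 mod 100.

57

By repeated squaring mod 100: 13^1≡13, 13^2≡69, 13^4≡61, 13^8≡21, 13^16≡41, 13^32≡81, 13^64≡61, 13^128≡21, 13^256≡41, 13^512≡81.
Since 655 = 1 + 2 + 4 + 8 + 128 + 512 in binary, 13^655 ≡ 13·69·61·21·21·81 ≡ 57 (mod 100).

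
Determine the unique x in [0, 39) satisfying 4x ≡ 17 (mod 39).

14

4⁻¹ ≡ 10 (mod 39) because 4·10 = 40 = 1·39 + 1.
Multiplying both sides by 10: x ≡ 10·17 = 170 ≡ 14 (mod 39).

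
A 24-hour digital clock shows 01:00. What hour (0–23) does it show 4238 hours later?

15

Dividing 4238 by 24 gives quotient 176 and remainder 14.
(1 + 14) mod 24 = 15.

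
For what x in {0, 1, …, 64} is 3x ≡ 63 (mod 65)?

The inverse of 3 mod 65 is 22 (since 3·22 = 66 ≡ 1).
So x ≡ 22·63 = 1386 ≡ 21 (mod 65).
Check: 3·21 = 63 = 0·65 + 63.

21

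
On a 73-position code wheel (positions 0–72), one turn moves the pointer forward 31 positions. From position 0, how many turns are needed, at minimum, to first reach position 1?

73 = 2·31 + 11
31 = 2·11 + 9
11 = 1·9 + 2
9 = 4·2 + 1
2 = 2·1 + 0
Back-substituting gives 31·33 ≡ 1 (mod 73).

33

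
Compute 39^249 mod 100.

By repeated squaring mod 100: 39^1≡39, 39^2≡21, 39^4≡41, 39^8≡81, 39^16≡61, 39^32≡21, 39^64≡41, 39^128≡81.
Since 249 = 1 + 8 + 16 + 32 + 64 + 128 in binary, 39^249 ≡ 39·81·61·21·41·81 ≡ 59 (mod 100).

59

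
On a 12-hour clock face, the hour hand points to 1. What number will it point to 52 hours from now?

52 − 4·12 = 4, so 52 ≡ 4 (mod 12).
1 + 4 → 5 on a 12-hour dial.

5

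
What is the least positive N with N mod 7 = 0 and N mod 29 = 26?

84

Since 29·1 ≡ 1 (mod 7), take x = 26 + 29·((0−26)·1 mod 7) = 26 + 29·2 = 84.
Check: 84 mod 7 = 0, 84 mod 29 = 26.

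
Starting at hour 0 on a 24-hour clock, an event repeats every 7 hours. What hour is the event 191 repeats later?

191·7 = 1337.
1337 − 55·24 = 17, so 1337 ≡ 17 (mod 24).
(0 + 17) mod 24 = 17.

17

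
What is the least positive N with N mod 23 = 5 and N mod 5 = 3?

x ≡ 3 (mod 5) gives x ∈ {3, 8, 13, 18, 23, 28}.
The first of these with x mod 23 = 5 is 28.

28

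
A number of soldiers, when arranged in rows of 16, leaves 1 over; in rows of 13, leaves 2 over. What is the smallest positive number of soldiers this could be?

145

x ≡ 2 (mod 13) gives x ∈ {2, 15, 28, 41, 54, 67, 80, 93, …}.
The first of these with x mod 16 = 1 is 145.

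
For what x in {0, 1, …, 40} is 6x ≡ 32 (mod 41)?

6⁻¹ ≡ 7 (mod 41) because 6·7 = 42 = 1·41 + 1.
Multiplying both sides by 7: x ≡ 7·32 = 224 ≡ 19 (mod 41).

19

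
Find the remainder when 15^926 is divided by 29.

22

By repeated squaring mod 29: 15^1≡15, 15^2≡22, 15^4≡20, 15^8≡23, 15^16≡7, 15^32≡20, 15^64≡23, 15^128≡7, 15^256≡20, 15^512≡23.
Since 926 = 2 + 4 + 8 + 16 + 128 + 256 + 512 in binary, 15^926 ≡ 22·20·23·7·7·20·23 ≡ 22 (mod 29).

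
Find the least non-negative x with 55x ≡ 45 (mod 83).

31

55⁻¹ ≡ 80 (mod 83) because 55·80 = 4400 = 53·83 + 1.
Multiplying both sides by 80: x ≡ 80·45 = 3600 ≡ 31 (mod 83).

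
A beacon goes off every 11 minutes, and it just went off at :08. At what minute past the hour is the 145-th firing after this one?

145·11 = 1595.
1595 = 26·60 + 35, so 1595 mod 60 = 35.
(8 + 35) mod 60 = 43.

43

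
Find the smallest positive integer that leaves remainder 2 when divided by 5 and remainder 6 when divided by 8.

22

Since 8·2 ≡ 1 (mod 5), take x = 6 + 8·((2−6)·2 mod 5) = 6 + 8·2 = 22.
Check: 22 mod 5 = 2, 22 mod 8 = 6.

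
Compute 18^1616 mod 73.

By repeated squaring mod 73: 18^1≡18, 18^2≡32, 18^4≡2, 18^8≡4, 18^16≡16, 18^32≡37, 18^64≡55, 18^128≡32, 18^256≡2, 18^512≡4, 18^1024≡16.
Since 1616 = 16 + 64 + 512 + 1024 in binary, 18^1616 ≡ 16·55·4·16 ≡ 37 (mod 73).

37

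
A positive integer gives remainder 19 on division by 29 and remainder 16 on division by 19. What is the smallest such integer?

396

x ≡ 16 (mod 19) gives x ∈ {16, 35, 54, 73, 92, 111, 130, 149, …}.
The first of these with x mod 29 = 19 is 396.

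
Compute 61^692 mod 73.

16

Successive squares of 61 mod 73: 61^1≡61, 61^2≡71, 61^4≡4, 61^8≡16, 61^16≡37, 61^32≡55, 61^64≡32, 61^128≡2, 61^256≡4, 61^512≡16.
Since 692 = 4 + 16 + 32 + 128 + 512 in binary, 61^692 ≡ 4·37·55·2·16 ≡ 16 (mod 73).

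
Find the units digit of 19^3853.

9

Powers of 9 mod 10 repeat with period 2: 9, 1.
3853 leaves remainder 1 on division by 2, so 19^3853 ends in 9.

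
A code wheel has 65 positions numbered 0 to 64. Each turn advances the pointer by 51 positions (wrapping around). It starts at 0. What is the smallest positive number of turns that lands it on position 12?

27

The inverse of 51 mod 65 is 51 (since 51·51 = 2601 ≡ 1).
Multiplying both sides by 51: x ≡ 51·12 = 612 ≡ 27 (mod 65).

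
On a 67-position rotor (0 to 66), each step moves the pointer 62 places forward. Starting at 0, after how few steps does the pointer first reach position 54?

16

The inverse of 62 mod 67 is 40 (since 62·40 = 2480 ≡ 1).
Multiplying both sides by 40: x ≡ 40·54 = 2160 ≡ 16 (mod 67).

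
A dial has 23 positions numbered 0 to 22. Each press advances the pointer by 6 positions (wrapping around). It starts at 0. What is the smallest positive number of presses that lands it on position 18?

3

6⁻¹ ≡ 4 (mod 23) because 6·4 = 24 = 1·23 + 1.
Multiplying both sides by 4: x ≡ 4·18 = 72 ≡ 3 (mod 23).
Check: 6·3 = 18 = 0·23 + 18.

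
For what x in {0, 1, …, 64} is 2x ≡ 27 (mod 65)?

46

The inverse of 2 mod 65 is 33 (since 2·33 = 66 ≡ 1).
So x ≡ 33·27 = 891 ≡ 46 (mod 65).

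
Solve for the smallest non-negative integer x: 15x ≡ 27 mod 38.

17

15⁻¹ ≡ 33 (mod 38) because 15·33 = 495 = 13·38 + 1.
Multiplying both sides by 33: x ≡ 33·27 = 891 ≡ 17 (mod 38).
Check: 15·17 = 255 = 6·38 + 27.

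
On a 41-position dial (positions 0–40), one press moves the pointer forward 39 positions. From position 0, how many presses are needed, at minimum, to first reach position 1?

39·20 = 780 = 19·41 + 1, so 39⁻¹ ≡ 20 (mod 41).

20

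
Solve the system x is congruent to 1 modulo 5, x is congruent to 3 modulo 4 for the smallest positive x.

x ≡ 3 (mod 4) gives x ∈ {3, 7, 11}.
The first of these with x mod 5 = 1 is 11.

11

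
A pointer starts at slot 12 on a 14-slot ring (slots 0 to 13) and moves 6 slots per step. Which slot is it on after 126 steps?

126·6 = 756.
756 mod 14 = 0 (since 54·14 = 756).
(12 + 0) mod 14 = 12.

12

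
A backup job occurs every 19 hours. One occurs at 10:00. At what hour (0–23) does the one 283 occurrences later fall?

283·19 = 5377.
5377 = 224·24 + 1, so 5377 mod 24 = 1.
(10 + 1) mod 24 = 11.

11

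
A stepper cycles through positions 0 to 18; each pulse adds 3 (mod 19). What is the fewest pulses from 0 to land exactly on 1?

13

3·13 = 39 = 2·19 + 1, so 3⁻¹ ≡ 13 (mod 19).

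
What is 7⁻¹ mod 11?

8

11 = 1·7 + 4
7 = 1·4 + 3
4 = 1·3 + 1
3 = 3·1 + 0
Back-substituting gives 7·8 ≡ 1 (mod 11).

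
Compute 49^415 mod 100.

49

By repeated squaring mod 100: 49^1≡49, 49^2≡1, 49^4≡1, 49^8≡1, 49^16≡1, 49^32≡1, 49^64≡1, 49^128≡1, 49^256≡1.
Since 415 = 1 + 2 + 4 + 8 + 16 + 128 + 256 in binary, 49^415 ≡ 49·1·1·1·1·1·1 ≡ 49 (mod 100).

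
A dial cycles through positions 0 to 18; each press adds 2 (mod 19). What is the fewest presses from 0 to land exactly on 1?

10

19 = 9·2 + 1
2 = 2·1 + 0
Back-substituting gives 2·10 ≡ 1 (mod 19).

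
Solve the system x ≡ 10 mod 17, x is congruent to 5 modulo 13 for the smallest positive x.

x ≡ 5 (mod 13) gives x ∈ {5, 18, 31, 44}.
The first of these with x mod 17 = 10 is 44.

44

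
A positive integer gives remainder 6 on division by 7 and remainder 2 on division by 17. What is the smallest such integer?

x ≡ 6 (mod 7) gives x ∈ {6, 13, 20, 27, 34, 41, 48, 55, …}.
The first of these with x mod 17 = 2 is 104.

104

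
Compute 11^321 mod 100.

Square-and-reduce mod 100: 11^1≡11, 11^2≡21, 11^4≡41, 11^8≡81, 11^16≡61, 11^32≡21, 11^64≡41, 11^128≡81, 11^256≡61.
321 = 1 + 64 + 256, so 11^321 ≡ 11·41·61 ≡ 11 (mod 100).

11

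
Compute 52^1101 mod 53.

52

Successive squares of 52 mod 53: 52^1≡52, 52^2≡1, 52^4≡1, 52^8≡1, 52^16≡1, 52^32≡1, 52^64≡1, 52^128≡1, 52^256≡1, 52^512≡1, 52^1024≡1.
1101 = 1 + 4 + 8 + 64 + 1024, so 52^1101 ≡ 52·1·1·1·1 ≡ 52 (mod 53).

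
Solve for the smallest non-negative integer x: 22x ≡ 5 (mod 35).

5

The inverse of 22 mod 35 is 8 (since 22·8 = 176 ≡ 1).
Multiplying both sides by 8: x ≡ 8·5 = 40 ≡ 5 (mod 35).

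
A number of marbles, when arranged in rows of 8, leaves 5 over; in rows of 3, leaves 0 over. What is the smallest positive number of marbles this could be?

21

Since 3·3 ≡ 1 (mod 8), take x = 0 + 3·((5−0)·3 mod 8) = 0 + 3·7 = 21.
Check: 21 mod 8 = 5, 21 mod 3 = 0.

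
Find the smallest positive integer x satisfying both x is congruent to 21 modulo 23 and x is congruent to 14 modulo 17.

Since 17·19 ≡ 1 (mod 23), take x = 14 + 17·((21−14)·19 mod 23) = 14 + 17·18 = 320.
Check: 320 mod 23 = 21, 320 mod 17 = 14.

320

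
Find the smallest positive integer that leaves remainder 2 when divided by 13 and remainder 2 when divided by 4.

2

Since 4·10 ≡ 1 (mod 13), take x = 2 + 4·((2−2)·10 mod 13) = 2 + 4·0 = 2.
Check: 2 mod 13 = 2, 2 mod 4 = 2.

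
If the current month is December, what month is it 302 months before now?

302 mod 12 = 2 (since 25·12 = 300).
December − 2 months → October.

October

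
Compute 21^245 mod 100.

1

Square-and-reduce mod 100: 21^1≡21, 21^2≡41, 21^4≡81, 21^8≡61, 21^16≡21, 21^32≡41, 21^64≡81, 21^128≡61.
245 = 1 + 4 + 16 + 32 + 64 + 128, so 21^245 ≡ 21·81·21·41·81·61 ≡ 1 (mod 100).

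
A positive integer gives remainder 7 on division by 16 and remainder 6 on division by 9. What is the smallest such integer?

x ≡ 6 (mod 9) gives x ∈ {6, 15, 24, 33, 42, 51, 60, 69, …}.
The first of these with x mod 16 = 7 is 87.

87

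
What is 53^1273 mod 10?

Last digits of 3^n: 3, 9, 7, 1 (period 4).
1273 leaves remainder 1 on division by 4, so 53^1273 ends in 3.

3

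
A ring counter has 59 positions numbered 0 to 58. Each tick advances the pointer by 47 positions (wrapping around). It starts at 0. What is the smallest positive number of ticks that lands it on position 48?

47⁻¹ ≡ 54 (mod 59) because 47·54 = 2538 = 43·59 + 1.
Multiplying both sides by 54: x ≡ 54·48 = 2592 ≡ 55 (mod 59).
Check: 47·55 = 2585 = 43·59 + 48.

55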